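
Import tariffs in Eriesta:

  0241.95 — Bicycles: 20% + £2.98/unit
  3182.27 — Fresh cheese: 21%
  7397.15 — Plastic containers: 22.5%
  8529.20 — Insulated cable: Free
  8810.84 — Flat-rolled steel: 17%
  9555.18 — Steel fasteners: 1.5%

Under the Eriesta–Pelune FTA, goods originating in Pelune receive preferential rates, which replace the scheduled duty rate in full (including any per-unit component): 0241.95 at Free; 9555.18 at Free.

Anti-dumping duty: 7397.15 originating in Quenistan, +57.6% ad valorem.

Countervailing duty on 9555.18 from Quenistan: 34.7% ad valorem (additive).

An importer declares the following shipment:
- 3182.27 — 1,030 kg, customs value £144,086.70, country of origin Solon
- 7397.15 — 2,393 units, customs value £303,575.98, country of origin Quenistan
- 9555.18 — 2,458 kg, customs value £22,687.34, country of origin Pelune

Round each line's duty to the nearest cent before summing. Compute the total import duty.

Line 1 (3182.27, Solon, 1,030 kg, £144,086.70):
Base rate for 3182.27 is 21%.
Duty = £144,086.70 × 21% = £30,258.21.
Line 2 (7397.15, Quenistan, 2,393 units, £303,575.98):
Base rate for 7397.15 is 22.5%.
Additional duty on 7397.15 from Quenistan: +57.6%. Applied ad valorem rate: 22.5% + 57.6% = 80.1%.
Duty = £303,575.98 × 80.1% = £243,164.36.
Line 3 (9555.18, Pelune, 2,458 kg, £22,687.34):
Base rate for 9555.18 is 1.5%.
Origin Pelune qualifies under the Eriesta–Pelune agreement and 9555.18 is covered: preferential rate Free applies instead.
The additional-duty order on 9555.18 targets Quenistan, not Pelune; it does not apply.
Duty = £22,687.34 × 0% = £0.00.
Total = £30,258.21 + £243,164.36 + £0.00 = £273,422.57.

£273,422.57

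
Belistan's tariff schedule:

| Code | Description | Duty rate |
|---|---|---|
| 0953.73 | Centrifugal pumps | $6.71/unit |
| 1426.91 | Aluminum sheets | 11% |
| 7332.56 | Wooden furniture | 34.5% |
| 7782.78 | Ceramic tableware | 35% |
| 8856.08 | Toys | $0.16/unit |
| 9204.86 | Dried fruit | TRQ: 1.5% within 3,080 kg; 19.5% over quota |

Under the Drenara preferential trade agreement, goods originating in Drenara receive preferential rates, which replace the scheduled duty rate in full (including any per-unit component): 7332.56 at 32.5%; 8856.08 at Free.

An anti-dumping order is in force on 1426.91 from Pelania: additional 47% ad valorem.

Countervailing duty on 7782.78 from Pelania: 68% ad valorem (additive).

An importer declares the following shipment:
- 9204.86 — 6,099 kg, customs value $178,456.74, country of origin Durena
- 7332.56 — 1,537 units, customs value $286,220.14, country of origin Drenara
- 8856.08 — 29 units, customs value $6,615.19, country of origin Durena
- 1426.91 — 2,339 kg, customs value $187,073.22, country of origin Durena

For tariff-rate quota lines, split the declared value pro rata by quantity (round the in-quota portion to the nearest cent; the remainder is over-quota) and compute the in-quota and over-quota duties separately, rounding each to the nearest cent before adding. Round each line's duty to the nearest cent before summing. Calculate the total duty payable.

Line 1 (9204.86, Durena, 6,099 kg, $178,456.74):
Code 9204.86 is under a tariff-rate quota (threshold 3,080 kg). In-quota: 3,080 kg at 1.5%; over-quota: 3,019 kg at 19.5%.
Pro-rata value split: in-quota = $178,456.74 × 3,080/6,099 = $90,120.80; over-quota = $178,456.74 − $90,120.80 = $88,335.94.
In-quota duty = $90,120.80 × 1.5% = $1,351.81. Over-quota duty = $88,335.94 × 19.5% = $17,225.51.
Line duty = $1,351.81 + $17,225.51 = $18,577.32.
Line 2 (7332.56, Drenara, 1,537 units, $286,220.14):
Base rate for 7332.56 is 34.5%.
Origin Drenara qualifies under the Belistan–Drenara agreement and 7332.56 is covered: preferential rate 32.5% applies instead.
Duty = $286,220.14 × 32.5% = $93,021.55.
Line 3 (8856.08, Durena, 29 units, $6,615.19):
Base rate for 8856.08 is $0.16/unit.
8856.08 has an FTA preferential rate, but origin Durena is not Drenara; base rate stands.
Duty = 29 × $0.16 = $4.64.
Line 4 (1426.91, Durena, 2,339 kg, $187,073.22):
Base rate for 1426.91 is 11%.
The additional-duty order on 1426.91 targets Pelania, not Durena; it does not apply.
Duty = $187,073.22 × 11% = $20,578.05.
Total = $18,577.32 + $93,021.55 + $4.64 + $20,578.05 = $132,181.56.

$132,181.56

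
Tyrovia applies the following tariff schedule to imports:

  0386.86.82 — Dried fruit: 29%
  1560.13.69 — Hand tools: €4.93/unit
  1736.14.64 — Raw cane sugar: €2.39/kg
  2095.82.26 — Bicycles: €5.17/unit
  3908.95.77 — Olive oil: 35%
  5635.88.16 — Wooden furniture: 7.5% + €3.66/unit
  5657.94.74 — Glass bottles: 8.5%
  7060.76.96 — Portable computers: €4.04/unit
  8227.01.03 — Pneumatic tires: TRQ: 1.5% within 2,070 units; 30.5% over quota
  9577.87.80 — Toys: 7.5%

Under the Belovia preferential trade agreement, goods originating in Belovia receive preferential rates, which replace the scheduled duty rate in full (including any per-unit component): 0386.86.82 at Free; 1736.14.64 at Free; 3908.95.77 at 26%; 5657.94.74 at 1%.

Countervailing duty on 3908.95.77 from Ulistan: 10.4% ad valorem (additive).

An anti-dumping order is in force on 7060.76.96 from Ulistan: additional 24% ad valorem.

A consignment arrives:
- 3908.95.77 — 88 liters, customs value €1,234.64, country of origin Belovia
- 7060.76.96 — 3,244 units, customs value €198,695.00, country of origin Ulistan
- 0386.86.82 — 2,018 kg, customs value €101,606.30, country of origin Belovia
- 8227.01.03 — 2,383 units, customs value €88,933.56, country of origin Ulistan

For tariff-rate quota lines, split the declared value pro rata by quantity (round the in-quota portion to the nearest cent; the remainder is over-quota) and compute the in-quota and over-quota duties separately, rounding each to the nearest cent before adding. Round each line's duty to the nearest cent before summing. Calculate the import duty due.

€65,835.11

Line 1 (3908.95.77, Belovia, 88 liters, €1,234.64):
Base rate for 3908.95.77 is 35%.
Origin Belovia qualifies under the Tyrovia–Belovia agreement and 3908.95.77 is covered: preferential rate 26% applies instead.
The additional-duty order on 3908.95.77 targets Ulistan, not Belovia; it does not apply.
Duty = €1,234.64 × 26% = €321.01.
Line 2 (7060.76.96, Ulistan, 3,244 units, €198,695.00):
Base rate for 7060.76.96 is €4.04/unit.
Additional duty on 7060.76.96 from Ulistan: +24% ad valorem. Applied ad valorem rate = 24%.
Duty = €198,695.00 × 24% + 3,244 × €4.04 = €60,792.56.
Line 3 (0386.86.82, Belovia, 2,018 kg, €101,606.30):
Base rate for 0386.86.82 is 29%.
Origin Belovia qualifies under the Tyrovia–Belovia agreement and 0386.86.82 is covered: preferential rate Free applies instead.
Duty = €101,606.30 × 0% = €0.00.
Line 4 (8227.01.03, Ulistan, 2,383 units, €88,933.56):
Code 8227.01.03 is under a tariff-rate quota (threshold 2,070 units). In-quota: 2,070 units at 1.5%; over-quota: 313 units at 30.5%.
Pro-rata value split: in-quota = €88,933.56 × 2,070/2,383 = €77,252.40; over-quota = €88,933.56 − €77,252.40 = €11,681.16.
In-quota duty = €77,252.40 × 1.5% = €1,158.79. Over-quota duty = €11,681.16 × 30.5% = €3,562.75.
Line duty = €1,158.79 + €3,562.75 = €4,721.54.
Total = €321.01 + €60,792.56 + €0.00 + €4,721.54 = €65,835.11.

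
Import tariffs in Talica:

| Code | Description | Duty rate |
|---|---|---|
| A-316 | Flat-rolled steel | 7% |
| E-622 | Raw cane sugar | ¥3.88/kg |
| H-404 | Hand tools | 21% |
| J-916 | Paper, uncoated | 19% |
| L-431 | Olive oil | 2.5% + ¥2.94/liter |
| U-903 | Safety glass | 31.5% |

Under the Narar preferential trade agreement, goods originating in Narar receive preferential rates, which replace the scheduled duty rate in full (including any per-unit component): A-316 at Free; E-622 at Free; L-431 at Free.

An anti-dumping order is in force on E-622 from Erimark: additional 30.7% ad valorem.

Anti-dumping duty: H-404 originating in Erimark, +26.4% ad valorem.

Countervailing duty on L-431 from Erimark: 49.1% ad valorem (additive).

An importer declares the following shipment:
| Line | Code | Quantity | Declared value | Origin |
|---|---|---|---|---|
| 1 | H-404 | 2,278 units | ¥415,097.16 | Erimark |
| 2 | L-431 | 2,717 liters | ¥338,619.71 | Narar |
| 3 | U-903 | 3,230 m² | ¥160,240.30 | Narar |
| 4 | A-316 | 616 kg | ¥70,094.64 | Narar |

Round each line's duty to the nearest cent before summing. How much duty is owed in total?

¥247,231.74

Line 1 (H-404, Erimark, 2,278 units, ¥415,097.16):
Base rate for H-404 is 21%.
Additional duty on H-404 from Erimark: +26.4%. Applied ad valorem rate: 21% + 26.4% = 47.4%.
Duty = ¥415,097.16 × 47.4% = ¥196,756.05.
Line 2 (L-431, Narar, 2,717 liters, ¥338,619.71):
Base rate for L-431 is 2.5% + ¥2.94/liter.
Origin Narar qualifies under the Talica–Narar agreement and L-431 is covered: preferential rate Free applies instead.
The additional-duty order on L-431 targets Erimark, not Narar; it does not apply.
Duty = ¥338,619.71 × 0% = ¥0.00.
Line 3 (U-903, Narar, 3,230 m², ¥160,240.30):
Base rate for U-903 is 31.5%.
Origin Narar is the FTA partner but U-903 is not on the preference list; base rate stands.
Duty = ¥160,240.30 × 31.5% = ¥50,475.69.
Line 4 (A-316, Narar, 616 kg, ¥70,094.64):
Base rate for A-316 is 7%.
Origin Narar qualifies under the Talica–Narar agreement and A-316 is covered: preferential rate Free applies instead.
Duty = ¥70,094.64 × 0% = ¥0.00.
Total = ¥196,756.05 + ¥0.00 + ¥50,475.69 + ¥0.00 = ¥247,231.74.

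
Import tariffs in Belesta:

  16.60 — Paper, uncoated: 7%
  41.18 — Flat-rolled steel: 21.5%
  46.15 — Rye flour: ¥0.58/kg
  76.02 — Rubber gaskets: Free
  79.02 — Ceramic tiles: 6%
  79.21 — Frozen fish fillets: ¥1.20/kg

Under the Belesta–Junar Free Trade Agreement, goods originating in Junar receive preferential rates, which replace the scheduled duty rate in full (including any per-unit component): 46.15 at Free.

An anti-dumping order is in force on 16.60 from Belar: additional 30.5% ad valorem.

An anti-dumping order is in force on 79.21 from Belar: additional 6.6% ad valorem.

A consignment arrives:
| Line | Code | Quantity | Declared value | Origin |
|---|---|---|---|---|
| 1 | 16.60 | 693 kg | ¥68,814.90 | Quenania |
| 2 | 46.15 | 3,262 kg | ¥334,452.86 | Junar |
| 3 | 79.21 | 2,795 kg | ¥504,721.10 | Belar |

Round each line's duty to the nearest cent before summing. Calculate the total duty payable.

¥41,482.63

Line 1 (16.60, Quenania, 693 kg, ¥68,814.90):
Base rate for 16.60 is 7%.
The additional-duty order on 16.60 targets Belar, not Quenania; it does not apply.
Duty = ¥68,814.90 × 7% = ¥4,817.04.
Line 2 (46.15, Junar, 3,262 kg, ¥334,452.86):
Base rate for 46.15 is ¥0.58/kg.
Origin Junar qualifies under the Belesta–Junar agreement and 46.15 is covered: preferential rate Free applies instead.
Duty = ¥334,452.86 × 0% = ¥0.00.
Line 3 (79.21, Belar, 2,795 kg, ¥504,721.10):
Base rate for 79.21 is ¥1.20/kg.
Additional duty on 79.21 from Belar: +6.6% ad valorem. Applied ad valorem rate = 6.6%.
Duty = ¥504,721.10 × 6.6% + 2,795 × ¥1.20 = ¥36,665.59.
Total = ¥4,817.04 + ¥0.00 + ¥36,665.59 = ¥41,482.63.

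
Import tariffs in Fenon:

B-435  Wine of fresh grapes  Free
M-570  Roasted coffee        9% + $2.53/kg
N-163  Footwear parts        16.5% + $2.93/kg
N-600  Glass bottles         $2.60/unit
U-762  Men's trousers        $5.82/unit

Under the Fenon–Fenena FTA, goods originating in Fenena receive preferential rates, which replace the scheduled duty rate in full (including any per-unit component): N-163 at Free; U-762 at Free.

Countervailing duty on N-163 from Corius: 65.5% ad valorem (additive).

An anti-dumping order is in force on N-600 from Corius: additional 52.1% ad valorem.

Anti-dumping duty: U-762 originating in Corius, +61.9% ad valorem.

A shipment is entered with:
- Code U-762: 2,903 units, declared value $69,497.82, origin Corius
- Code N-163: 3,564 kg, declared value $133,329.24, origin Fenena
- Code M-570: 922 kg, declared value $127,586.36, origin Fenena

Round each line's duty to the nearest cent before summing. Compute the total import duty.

Line 1 (U-762, Corius, 2,903 units, $69,497.82):
Base rate for U-762 is $5.82/unit.
U-762 has an FTA preferential rate, but origin Corius is not Fenena; base rate stands.
Additional duty on U-762 from Corius: +61.9% ad valorem. Applied ad valorem rate = 61.9%.
Duty = $69,497.82 × 61.9% + 2,903 × $5.82 = $59,914.61.
Line 2 (N-163, Fenena, 3,564 kg, $133,329.24):
Base rate for N-163 is 16.5% + $2.93/kg.
Origin Fenena qualifies under the Fenon–Fenena agreement and N-163 is covered: preferential rate Free applies instead.
The additional-duty order on N-163 targets Corius, not Fenena; it does not apply.
Duty = $133,329.24 × 0% = $0.00.
Line 3 (M-570, Fenena, 922 kg, $127,586.36):
Base rate for M-570 is 9% + $2.53/kg.
Origin Fenena is the FTA partner but M-570 is not on the preference list; base rate stands.
Duty = $127,586.36 × 9% + 922 × $2.53 = $13,815.43.
Total = $59,914.61 + $0.00 + $13,815.43 = $73,730.04.

$73,730.04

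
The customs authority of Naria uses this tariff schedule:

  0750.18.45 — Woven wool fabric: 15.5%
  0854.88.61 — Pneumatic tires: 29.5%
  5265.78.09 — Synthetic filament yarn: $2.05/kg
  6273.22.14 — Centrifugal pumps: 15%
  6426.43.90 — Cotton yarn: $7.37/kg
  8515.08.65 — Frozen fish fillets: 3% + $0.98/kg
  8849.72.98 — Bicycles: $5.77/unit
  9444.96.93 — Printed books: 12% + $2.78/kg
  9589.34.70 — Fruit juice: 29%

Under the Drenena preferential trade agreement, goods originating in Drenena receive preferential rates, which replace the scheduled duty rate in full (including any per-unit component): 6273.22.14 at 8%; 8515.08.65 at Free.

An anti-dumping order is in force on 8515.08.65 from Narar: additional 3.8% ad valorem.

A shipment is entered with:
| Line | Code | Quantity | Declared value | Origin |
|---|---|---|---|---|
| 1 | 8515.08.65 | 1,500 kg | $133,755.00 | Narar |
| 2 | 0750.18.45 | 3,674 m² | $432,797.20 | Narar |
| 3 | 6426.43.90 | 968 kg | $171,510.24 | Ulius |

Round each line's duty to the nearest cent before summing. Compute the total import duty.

Line 1 (8515.08.65, Narar, 1,500 kg, $133,755.00):
Base rate for 8515.08.65 is 3% + $0.98/kg.
8515.08.65 has an FTA preferential rate, but origin Narar is not Drenena; base rate stands.
Additional duty on 8515.08.65 from Narar: +3.8%. Applied ad valorem rate: 3% + 3.8% = 6.8%.
Duty = $133,755.00 × 6.8% + 1,500 × $0.98 = $10,565.34.
Line 2 (0750.18.45, Narar, 3,674 m², $432,797.20):
Base rate for 0750.18.45 is 15.5%.
Duty = $432,797.20 × 15.5% = $67,083.57.
Line 3 (6426.43.90, Ulius, 968 kg, $171,510.24):
Base rate for 6426.43.90 is $7.37/kg.
Duty = 968 × $7.37 = $7,134.16.
Total = $10,565.34 + $67,083.57 + $7,134.16 = $84,783.07.

$84,783.07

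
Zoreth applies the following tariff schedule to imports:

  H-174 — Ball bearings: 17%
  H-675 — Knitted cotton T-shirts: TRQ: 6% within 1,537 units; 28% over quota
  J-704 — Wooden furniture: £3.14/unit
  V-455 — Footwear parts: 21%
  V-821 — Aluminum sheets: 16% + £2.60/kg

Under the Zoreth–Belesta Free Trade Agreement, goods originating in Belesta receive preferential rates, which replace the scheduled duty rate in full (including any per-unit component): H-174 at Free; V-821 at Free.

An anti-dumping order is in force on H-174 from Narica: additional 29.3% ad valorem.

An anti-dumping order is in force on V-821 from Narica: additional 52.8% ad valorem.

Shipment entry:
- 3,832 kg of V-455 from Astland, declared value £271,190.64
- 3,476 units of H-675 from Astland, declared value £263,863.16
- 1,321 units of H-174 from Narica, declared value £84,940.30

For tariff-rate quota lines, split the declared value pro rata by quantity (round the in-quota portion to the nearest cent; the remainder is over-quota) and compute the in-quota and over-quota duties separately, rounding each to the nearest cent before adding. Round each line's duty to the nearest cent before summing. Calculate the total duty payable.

Line 1 (V-455, Astland, 3,832 kg, £271,190.64):
Base rate for V-455 is 21%.
Duty = £271,190.64 × 21% = £56,950.03.
Line 2 (H-675, Astland, 3,476 units, £263,863.16):
Code H-675 is under a tariff-rate quota (threshold 1,537 units). In-quota: 1,537 units at 6%; over-quota: 1,939 units at 28%.
Pro-rata value split: in-quota = £263,863.16 × 1,537/3,476 = £116,673.67; over-quota = £263,863.16 − £116,673.67 = £147,189.49.
In-quota duty = £116,673.67 × 6% = £7,000.42. Over-quota duty = £147,189.49 × 28% = £41,213.06.
Line duty = £7,000.42 + £41,213.06 = £48,213.48.
Line 3 (H-174, Narica, 1,321 units, £84,940.30):
Base rate for H-174 is 17%.
H-174 has an FTA preferential rate, but origin Narica is not Belesta; base rate stands.
Additional duty on H-174 from Narica: +29.3%. Applied ad valorem rate: 17% + 29.3% = 46.3%.
Duty = £84,940.30 × 46.3% = £39,327.36.
Total = £56,950.03 + £48,213.48 + £39,327.36 = £144,490.87.

£144,490.87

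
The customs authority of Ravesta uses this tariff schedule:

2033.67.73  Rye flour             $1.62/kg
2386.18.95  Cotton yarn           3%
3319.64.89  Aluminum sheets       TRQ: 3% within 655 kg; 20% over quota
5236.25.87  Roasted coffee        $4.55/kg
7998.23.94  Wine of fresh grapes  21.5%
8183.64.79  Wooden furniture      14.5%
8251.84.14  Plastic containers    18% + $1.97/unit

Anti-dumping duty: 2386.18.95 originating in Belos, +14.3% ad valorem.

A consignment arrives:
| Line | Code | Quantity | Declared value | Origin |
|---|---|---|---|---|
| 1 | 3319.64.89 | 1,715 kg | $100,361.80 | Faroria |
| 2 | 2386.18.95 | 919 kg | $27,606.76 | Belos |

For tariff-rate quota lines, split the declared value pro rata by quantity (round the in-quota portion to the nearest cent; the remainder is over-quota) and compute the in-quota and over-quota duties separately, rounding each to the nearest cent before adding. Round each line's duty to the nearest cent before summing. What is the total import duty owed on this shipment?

Line 1 (3319.64.89, Faroria, 1,715 kg, $100,361.80):
Code 3319.64.89 is under a tariff-rate quota (threshold 655 kg). In-quota: 655 kg at 3%; over-quota: 1,060 kg at 20%.
Pro-rata value split: in-quota = $100,361.80 × 655/1,715 = $38,330.60; over-quota = $100,361.80 − $38,330.60 = $62,031.20.
In-quota duty = $38,330.60 × 3% = $1,149.92. Over-quota duty = $62,031.20 × 20% = $12,406.24.
Line duty = $1,149.92 + $12,406.24 = $13,556.16.
Line 2 (2386.18.95, Belos, 919 kg, $27,606.76):
Base rate for 2386.18.95 is 3%.
Additional duty on 2386.18.95 from Belos: +14.3%. Applied ad valorem rate: 3% + 14.3% = 17.3%.
Duty = $27,606.76 × 17.3% = $4,775.97.
Total = $13,556.16 + $4,775.97 = $18,332.13.

$18,332.13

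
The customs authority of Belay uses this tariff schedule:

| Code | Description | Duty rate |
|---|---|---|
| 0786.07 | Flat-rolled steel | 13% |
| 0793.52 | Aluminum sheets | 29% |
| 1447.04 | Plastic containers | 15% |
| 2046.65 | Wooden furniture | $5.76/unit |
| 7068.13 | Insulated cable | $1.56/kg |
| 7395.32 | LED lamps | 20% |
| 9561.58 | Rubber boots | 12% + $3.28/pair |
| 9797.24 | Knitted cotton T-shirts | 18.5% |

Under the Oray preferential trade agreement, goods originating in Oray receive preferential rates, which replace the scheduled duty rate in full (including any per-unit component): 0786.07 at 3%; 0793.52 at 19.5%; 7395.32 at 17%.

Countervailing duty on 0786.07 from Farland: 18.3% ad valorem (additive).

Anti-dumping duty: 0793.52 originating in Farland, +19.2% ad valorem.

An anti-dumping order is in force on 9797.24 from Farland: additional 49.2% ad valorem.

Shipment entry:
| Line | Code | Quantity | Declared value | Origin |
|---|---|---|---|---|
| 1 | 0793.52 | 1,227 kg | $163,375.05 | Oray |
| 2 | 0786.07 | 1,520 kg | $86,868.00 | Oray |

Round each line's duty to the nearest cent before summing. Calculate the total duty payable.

$34,464.17

Line 1 (0793.52, Oray, 1,227 kg, $163,375.05):
Base rate for 0793.52 is 29%.
Origin Oray qualifies under the Belay–Oray agreement and 0793.52 is covered: preferential rate 19.5% applies instead.
The additional-duty order on 0793.52 targets Farland, not Oray; it does not apply.
Duty = $163,375.05 × 19.5% = $31,858.13.
Line 2 (0786.07, Oray, 1,520 kg, $86,868.00):
Base rate for 0786.07 is 13%.
Origin Oray qualifies under the Belay–Oray agreement and 0786.07 is covered: preferential rate 3% applies instead.
The additional-duty order on 0786.07 targets Farland, not Oray; it does not apply.
Duty = $86,868.00 × 3% = $2,606.04.
Total = $31,858.13 + $2,606.04 = $34,464.17.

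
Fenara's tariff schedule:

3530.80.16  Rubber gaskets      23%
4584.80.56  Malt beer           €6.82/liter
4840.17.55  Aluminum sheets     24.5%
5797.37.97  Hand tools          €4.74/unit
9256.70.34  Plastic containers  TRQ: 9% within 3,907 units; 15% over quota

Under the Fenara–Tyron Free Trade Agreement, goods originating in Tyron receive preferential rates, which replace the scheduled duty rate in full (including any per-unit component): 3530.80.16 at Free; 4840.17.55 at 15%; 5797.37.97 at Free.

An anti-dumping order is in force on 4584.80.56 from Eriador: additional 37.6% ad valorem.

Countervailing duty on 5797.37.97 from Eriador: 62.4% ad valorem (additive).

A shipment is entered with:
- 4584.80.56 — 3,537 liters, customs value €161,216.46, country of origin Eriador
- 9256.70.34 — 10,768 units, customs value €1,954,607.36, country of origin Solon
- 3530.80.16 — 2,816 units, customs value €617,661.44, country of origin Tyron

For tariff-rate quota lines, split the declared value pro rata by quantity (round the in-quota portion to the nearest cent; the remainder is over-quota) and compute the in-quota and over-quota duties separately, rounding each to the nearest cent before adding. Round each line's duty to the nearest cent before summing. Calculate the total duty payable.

Line 1 (4584.80.56, Eriador, 3,537 liters, €161,216.46):
Base rate for 4584.80.56 is €6.82/liter.
Additional duty on 4584.80.56 from Eriador: +37.6% ad valorem. Applied ad valorem rate = 37.6%.
Duty = €161,216.46 × 37.6% + 3,537 × €6.82 = €84,739.73.
Line 2 (9256.70.34, Solon, 10,768 units, €1,954,607.36):
Code 9256.70.34 is under a tariff-rate quota (threshold 3,907 units). In-quota: 3,907 units at 9%; over-quota: 6,861 units at 15%.
Pro-rata value split: in-quota = €1,954,607.36 × 3,907/10,768 = €709,198.64; over-quota = €1,954,607.36 − €709,198.64 = €1,245,408.72.
In-quota duty = €709,198.64 × 9% = €63,827.88. Over-quota duty = €1,245,408.72 × 15% = €186,811.31.
Line duty = €63,827.88 + €186,811.31 = €250,639.19.
Line 3 (3530.80.16, Tyron, 2,816 units, €617,661.44):
Base rate for 3530.80.16 is 23%.
Origin Tyron qualifies under the Fenara–Tyron agreement and 3530.80.16 is covered: preferential rate Free applies instead.
Duty = €617,661.44 × 0% = €0.00.
Total = €84,739.73 + €250,639.19 + €0.00 = €335,378.92.

€335,378.92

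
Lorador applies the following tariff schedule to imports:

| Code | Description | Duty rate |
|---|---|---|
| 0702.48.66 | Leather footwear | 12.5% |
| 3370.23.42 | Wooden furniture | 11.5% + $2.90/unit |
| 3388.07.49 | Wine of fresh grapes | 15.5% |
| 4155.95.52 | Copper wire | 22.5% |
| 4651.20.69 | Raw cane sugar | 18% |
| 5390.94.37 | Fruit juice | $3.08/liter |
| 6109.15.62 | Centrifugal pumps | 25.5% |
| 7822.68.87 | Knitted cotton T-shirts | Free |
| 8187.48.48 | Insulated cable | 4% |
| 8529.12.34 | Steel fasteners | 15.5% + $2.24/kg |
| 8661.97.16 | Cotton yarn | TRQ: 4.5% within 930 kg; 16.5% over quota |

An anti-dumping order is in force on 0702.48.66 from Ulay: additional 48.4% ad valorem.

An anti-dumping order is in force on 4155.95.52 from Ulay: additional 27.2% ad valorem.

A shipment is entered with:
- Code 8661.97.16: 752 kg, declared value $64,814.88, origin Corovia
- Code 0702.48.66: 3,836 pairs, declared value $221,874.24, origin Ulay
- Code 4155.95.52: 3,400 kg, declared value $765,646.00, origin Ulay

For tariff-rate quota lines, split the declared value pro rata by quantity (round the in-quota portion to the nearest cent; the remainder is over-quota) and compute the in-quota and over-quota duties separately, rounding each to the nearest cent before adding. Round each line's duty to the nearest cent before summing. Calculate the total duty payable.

Line 1 (8661.97.16, Corovia, 752 kg, $64,814.88):
Code 8661.97.16 is under a tariff-rate quota (threshold 930 kg). Quantity 752 kg is within the quota, so the in-quota rate 4.5% applies to the full value.
Duty = $64,814.88 × 4.5% = $2,916.67.
Line 2 (0702.48.66, Ulay, 3,836 pairs, $221,874.24):
Base rate for 0702.48.66 is 12.5%.
Additional duty on 0702.48.66 from Ulay: +48.4%. Applied ad valorem rate: 12.5% + 48.4% = 60.9%.
Duty = $221,874.24 × 60.9% = $135,121.41.
Line 3 (4155.95.52, Ulay, 3,400 kg, $765,646.00):
Base rate for 4155.95.52 is 22.5%.
Additional duty on 4155.95.52 from Ulay: +27.2%. Applied ad valorem rate: 22.5% + 27.2% = 49.7%.
Duty = $765,646.00 × 49.7% = $380,526.06.
Total = $2,916.67 + $135,121.41 + $380,526.06 = $518,564.14.

$518,564.14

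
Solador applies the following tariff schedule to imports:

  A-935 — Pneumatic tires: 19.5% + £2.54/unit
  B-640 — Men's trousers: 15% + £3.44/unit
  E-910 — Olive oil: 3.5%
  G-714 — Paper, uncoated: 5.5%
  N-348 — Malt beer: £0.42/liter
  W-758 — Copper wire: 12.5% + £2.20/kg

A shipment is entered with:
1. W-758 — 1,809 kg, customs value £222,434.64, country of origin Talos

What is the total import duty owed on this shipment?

Line 1 (W-758, Talos, 1,809 kg, £222,434.64):
Base rate for W-758 is 12.5% + £2.20/kg.
Duty = £222,434.64 × 12.5% + 1,809 × £2.20 = £31,784.13.

£31,784.13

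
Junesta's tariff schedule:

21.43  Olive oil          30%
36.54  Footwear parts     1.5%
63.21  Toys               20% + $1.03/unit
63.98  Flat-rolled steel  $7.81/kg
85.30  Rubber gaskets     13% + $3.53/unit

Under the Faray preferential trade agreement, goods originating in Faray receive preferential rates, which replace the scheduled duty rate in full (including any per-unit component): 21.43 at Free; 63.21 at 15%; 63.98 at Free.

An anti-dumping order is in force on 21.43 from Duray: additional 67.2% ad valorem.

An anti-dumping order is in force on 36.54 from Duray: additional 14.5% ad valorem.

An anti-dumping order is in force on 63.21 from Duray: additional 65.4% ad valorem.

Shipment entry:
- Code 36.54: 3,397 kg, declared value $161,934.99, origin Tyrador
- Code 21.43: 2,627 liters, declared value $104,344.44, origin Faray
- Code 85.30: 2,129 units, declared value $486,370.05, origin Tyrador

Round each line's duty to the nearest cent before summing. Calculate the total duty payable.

$73,172.50

Line 1 (36.54, Tyrador, 3,397 kg, $161,934.99):
Base rate for 36.54 is 1.5%.
The additional-duty order on 36.54 targets Duray, not Tyrador; it does not apply.
Duty = $161,934.99 × 1.5% = $2,429.02.
Line 2 (21.43, Faray, 2,627 liters, $104,344.44):
Base rate for 21.43 is 30%.
Origin Faray qualifies under the Junesta–Faray agreement and 21.43 is covered: preferential rate Free applies instead.
The additional-duty order on 21.43 targets Duray, not Faray; it does not apply.
Duty = $104,344.44 × 0% = $0.00.
Line 3 (85.30, Tyrador, 2,129 units, $486,370.05):
Base rate for 85.30 is 13% + $3.53/unit.
Duty = $486,370.05 × 13% + 2,129 × $3.53 = $70,743.48.
Total = $2,429.02 + $0.00 + $70,743.48 = $73,172.50.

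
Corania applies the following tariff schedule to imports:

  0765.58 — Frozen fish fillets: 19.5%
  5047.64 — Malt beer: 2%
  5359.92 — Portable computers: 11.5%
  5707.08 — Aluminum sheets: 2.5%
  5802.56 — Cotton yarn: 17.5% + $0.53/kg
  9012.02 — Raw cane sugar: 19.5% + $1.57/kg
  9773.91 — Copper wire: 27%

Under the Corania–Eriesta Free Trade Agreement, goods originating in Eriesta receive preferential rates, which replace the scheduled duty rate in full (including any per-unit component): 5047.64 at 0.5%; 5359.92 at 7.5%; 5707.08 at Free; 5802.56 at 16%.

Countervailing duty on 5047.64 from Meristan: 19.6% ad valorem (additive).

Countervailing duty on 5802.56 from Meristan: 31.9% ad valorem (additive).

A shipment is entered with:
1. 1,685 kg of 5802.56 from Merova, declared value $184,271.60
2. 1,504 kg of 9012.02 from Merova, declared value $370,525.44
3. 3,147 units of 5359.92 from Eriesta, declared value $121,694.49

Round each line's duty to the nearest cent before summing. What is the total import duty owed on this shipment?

Line 1 (5802.56, Merova, 1,685 kg, $184,271.60):
Base rate for 5802.56 is 17.5% + $0.53/kg.
5802.56 has an FTA preferential rate, but origin Merova is not Eriesta; base rate stands.
The additional-duty order on 5802.56 targets Meristan, not Merova; it does not apply.
Duty = $184,271.60 × 17.5% + 1,685 × $0.53 = $33,140.58.
Line 2 (9012.02, Merova, 1,504 kg, $370,525.44):
Base rate for 9012.02 is 19.5% + $1.57/kg.
Duty = $370,525.44 × 19.5% + 1,504 × $1.57 = $74,613.74.
Line 3 (5359.92, Eriesta, 3,147 units, $121,694.49):
Base rate for 5359.92 is 11.5%.
Origin Eriesta qualifies under the Corania–Eriesta agreement and 5359.92 is covered: preferential rate 7.5% applies instead.
Duty = $121,694.49 × 7.5% = $9,127.09.
Total = $33,140.58 + $74,613.74 + $9,127.09 = $116,881.41.

$116,881.41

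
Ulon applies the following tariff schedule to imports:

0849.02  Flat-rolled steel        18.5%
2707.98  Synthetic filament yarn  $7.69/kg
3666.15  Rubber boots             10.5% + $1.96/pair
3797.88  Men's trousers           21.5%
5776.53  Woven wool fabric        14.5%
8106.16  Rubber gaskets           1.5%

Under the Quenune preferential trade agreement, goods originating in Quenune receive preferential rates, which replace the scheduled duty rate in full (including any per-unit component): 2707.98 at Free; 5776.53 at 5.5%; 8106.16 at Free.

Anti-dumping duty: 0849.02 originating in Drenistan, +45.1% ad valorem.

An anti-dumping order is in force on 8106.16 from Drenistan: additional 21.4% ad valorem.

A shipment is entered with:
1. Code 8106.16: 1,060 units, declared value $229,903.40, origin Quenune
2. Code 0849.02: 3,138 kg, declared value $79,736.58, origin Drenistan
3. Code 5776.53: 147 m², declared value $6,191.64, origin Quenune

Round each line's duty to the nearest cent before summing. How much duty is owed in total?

Line 1 (8106.16, Quenune, 1,060 units, $229,903.40):
Base rate for 8106.16 is 1.5%.
Origin Quenune qualifies under the Ulon–Quenune agreement and 8106.16 is covered: preferential rate Free applies instead.
The additional-duty order on 8106.16 targets Drenistan, not Quenune; it does not apply.
Duty = $229,903.40 × 0% = $0.00.
Line 2 (0849.02, Drenistan, 3,138 kg, $79,736.58):
Base rate for 0849.02 is 18.5%.
Additional duty on 0849.02 from Drenistan: +45.1%. Applied ad valorem rate: 18.5% + 45.1% = 63.6%.
Duty = $79,736.58 × 63.6% = $50,712.46.
Line 3 (5776.53, Quenune, 147 m², $6,191.64):
Base rate for 5776.53 is 14.5%.
Origin Quenune qualifies under the Ulon–Quenune agreement and 5776.53 is covered: preferential rate 5.5% applies instead.
Duty = $6,191.64 × 5.5% = $340.54.
Total = $0.00 + $50,712.46 + $340.54 = $51,053.00.

$51,053.00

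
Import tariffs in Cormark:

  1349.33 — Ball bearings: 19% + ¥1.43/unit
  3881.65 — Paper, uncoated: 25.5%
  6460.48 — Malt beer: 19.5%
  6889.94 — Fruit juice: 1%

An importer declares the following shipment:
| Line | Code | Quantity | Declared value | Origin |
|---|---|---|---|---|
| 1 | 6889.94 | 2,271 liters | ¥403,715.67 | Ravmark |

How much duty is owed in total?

¥4,037.16

Line 1 (6889.94, Ravmark, 2,271 liters, ¥403,715.67):
Base rate for 6889.94 is 1%.
Duty = ¥403,715.67 × 1% = ¥4,037.16.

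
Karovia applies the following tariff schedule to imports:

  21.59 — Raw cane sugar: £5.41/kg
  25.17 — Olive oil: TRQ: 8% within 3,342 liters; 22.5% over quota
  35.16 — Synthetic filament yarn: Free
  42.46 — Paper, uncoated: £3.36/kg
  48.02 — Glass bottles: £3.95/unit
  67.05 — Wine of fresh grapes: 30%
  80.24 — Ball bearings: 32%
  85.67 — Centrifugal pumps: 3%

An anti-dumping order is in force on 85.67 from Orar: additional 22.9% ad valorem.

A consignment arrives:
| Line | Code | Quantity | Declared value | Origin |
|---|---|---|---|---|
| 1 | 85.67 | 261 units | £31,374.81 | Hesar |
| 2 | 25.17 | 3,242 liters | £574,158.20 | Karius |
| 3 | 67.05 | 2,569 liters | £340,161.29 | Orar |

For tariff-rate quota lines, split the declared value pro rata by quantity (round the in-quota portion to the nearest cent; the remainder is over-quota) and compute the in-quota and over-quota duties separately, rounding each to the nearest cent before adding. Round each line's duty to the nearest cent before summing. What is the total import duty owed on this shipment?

£148,922.29

Line 1 (85.67, Hesar, 261 units, £31,374.81):
Base rate for 85.67 is 3%.
The additional-duty order on 85.67 targets Orar, not Hesar; it does not apply.
Duty = £31,374.81 × 3% = £941.24.
Line 2 (25.17, Karius, 3,242 liters, £574,158.20):
Code 25.17 is under a tariff-rate quota (threshold 3,342 liters). Quantity 3,242 liters is within the quota, so the in-quota rate 8% applies to the full value.
Duty = £574,158.20 × 8% = £45,932.66.
Line 3 (67.05, Orar, 2,569 liters, £340,161.29):
Base rate for 67.05 is 30%.
Duty = £340,161.29 × 30% = £102,048.39.
Total = £941.24 + £45,932.66 + £102,048.39 = £148,922.29.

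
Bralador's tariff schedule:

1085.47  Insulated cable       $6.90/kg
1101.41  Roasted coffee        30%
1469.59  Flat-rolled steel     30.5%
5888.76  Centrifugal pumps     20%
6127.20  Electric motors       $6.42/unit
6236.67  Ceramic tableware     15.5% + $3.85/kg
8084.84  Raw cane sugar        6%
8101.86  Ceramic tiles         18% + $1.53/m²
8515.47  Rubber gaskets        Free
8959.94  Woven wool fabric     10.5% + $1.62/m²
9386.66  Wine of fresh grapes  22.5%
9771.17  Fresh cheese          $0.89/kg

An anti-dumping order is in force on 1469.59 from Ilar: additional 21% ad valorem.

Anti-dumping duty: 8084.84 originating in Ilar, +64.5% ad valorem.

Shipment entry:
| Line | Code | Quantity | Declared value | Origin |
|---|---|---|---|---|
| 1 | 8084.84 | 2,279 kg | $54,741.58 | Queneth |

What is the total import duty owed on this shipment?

$3,284.49

Line 1 (8084.84, Queneth, 2,279 kg, $54,741.58):
Base rate for 8084.84 is 6%.
The additional-duty order on 8084.84 targets Ilar, not Queneth; it does not apply.
Duty = $54,741.58 × 6% = $3,284.49.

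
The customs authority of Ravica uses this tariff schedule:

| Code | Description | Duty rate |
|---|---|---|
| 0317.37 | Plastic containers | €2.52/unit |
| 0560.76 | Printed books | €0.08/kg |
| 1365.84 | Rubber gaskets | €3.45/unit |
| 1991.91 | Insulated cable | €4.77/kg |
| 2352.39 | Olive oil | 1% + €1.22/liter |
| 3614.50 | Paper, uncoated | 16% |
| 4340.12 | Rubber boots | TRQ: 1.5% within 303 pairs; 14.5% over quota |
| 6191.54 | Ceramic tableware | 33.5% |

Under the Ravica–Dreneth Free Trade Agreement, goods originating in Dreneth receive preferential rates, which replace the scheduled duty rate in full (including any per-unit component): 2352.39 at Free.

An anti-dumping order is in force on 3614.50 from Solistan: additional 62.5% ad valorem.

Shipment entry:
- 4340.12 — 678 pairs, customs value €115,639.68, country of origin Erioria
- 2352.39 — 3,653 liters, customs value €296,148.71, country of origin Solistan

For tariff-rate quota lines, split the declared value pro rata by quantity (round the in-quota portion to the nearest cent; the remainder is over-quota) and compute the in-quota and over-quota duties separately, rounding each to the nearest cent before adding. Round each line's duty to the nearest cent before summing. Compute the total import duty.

€17,467.55

Line 1 (4340.12, Erioria, 678 pairs, €115,639.68):
Code 4340.12 is under a tariff-rate quota (threshold 303 pairs). In-quota: 303 pairs at 1.5%; over-quota: 375 pairs at 14.5%.
Pro-rata value split: in-quota = €115,639.68 × 303/678 = €51,679.68; over-quota = €115,639.68 − €51,679.68 = €63,960.00.
In-quota duty = €51,679.68 × 1.5% = €775.20. Over-quota duty = €63,960.00 × 14.5% = €9,274.20.
Line duty = €775.20 + €9,274.20 = €10,049.40.
Line 2 (2352.39, Solistan, 3,653 liters, €296,148.71):
Base rate for 2352.39 is 1% + €1.22/liter.
2352.39 has an FTA preferential rate, but origin Solistan is not Dreneth; base rate stands.
Duty = €296,148.71 × 1% + 3,653 × €1.22 = €7,418.15.
Total = €10,049.40 + €7,418.15 = €17,467.55.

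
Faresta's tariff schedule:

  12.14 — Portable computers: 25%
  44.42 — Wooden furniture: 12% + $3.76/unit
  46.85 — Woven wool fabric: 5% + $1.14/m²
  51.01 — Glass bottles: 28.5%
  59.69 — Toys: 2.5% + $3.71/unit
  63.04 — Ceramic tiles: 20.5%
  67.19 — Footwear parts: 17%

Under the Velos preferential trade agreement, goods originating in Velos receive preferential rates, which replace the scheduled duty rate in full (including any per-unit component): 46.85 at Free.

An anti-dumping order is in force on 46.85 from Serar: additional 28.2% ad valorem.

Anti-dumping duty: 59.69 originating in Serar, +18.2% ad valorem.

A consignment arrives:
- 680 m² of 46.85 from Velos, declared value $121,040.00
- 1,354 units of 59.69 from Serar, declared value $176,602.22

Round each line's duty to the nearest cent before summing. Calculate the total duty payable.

$41,580.00

Line 1 (46.85, Velos, 680 m², $121,040.00):
Base rate for 46.85 is 5% + $1.14/m².
Origin Velos qualifies under the Faresta–Velos agreement and 46.85 is covered: preferential rate Free applies instead.
The additional-duty order on 46.85 targets Serar, not Velos; it does not apply.
Duty = $121,040.00 × 0% = $0.00.
Line 2 (59.69, Serar, 1,354 units, $176,602.22):
Base rate for 59.69 is 2.5% + $3.71/unit.
Additional duty on 59.69 from Serar: +18.2%. Applied ad valorem rate: 2.5% + 18.2% = 20.7%.
Duty = $176,602.22 × 20.7% + 1,354 × $3.71 = $41,580.00.
Total = $0.00 + $41,580.00 = $41,580.00.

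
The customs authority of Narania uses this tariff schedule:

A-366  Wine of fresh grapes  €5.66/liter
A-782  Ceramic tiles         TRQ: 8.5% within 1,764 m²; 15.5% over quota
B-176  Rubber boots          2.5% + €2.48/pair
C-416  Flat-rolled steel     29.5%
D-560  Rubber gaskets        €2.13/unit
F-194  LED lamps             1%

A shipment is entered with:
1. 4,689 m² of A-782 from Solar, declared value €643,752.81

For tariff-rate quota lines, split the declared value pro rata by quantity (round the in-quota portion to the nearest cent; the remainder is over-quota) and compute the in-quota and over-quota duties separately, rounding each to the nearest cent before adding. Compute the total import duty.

€82,829.11

Line 1 (A-782, Solar, 4,689 m², €643,752.81):
Code A-782 is under a tariff-rate quota (threshold 1,764 m²). In-quota: 1,764 m² at 8.5%; over-quota: 2,925 m² at 15.5%.
Pro-rata value split: in-quota = €643,752.81 × 1,764/4,689 = €242,179.56; over-quota = €643,752.81 − €242,179.56 = €401,573.25.
In-quota duty = €242,179.56 × 8.5% = €20,585.26. Over-quota duty = €401,573.25 × 15.5% = €62,243.85.
Line duty = €20,585.26 + €62,243.85 = €82,829.11.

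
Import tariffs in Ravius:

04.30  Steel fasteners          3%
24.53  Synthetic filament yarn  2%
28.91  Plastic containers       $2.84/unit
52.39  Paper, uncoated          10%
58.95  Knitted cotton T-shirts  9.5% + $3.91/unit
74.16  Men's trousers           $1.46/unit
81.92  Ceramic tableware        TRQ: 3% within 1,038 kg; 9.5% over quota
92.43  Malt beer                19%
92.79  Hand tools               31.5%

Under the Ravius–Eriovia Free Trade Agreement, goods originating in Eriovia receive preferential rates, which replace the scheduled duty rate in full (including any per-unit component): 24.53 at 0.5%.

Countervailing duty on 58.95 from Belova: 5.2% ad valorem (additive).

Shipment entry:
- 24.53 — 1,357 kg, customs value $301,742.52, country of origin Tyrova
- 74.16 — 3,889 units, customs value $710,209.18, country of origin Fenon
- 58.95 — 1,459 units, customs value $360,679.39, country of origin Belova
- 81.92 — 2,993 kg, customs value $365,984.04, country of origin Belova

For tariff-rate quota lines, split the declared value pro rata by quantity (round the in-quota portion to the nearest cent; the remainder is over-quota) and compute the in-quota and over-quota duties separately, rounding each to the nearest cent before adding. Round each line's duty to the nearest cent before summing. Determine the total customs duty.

$96,955.60

Line 1 (24.53, Tyrova, 1,357 kg, $301,742.52):
Base rate for 24.53 is 2%.
24.53 has an FTA preferential rate, but origin Tyrova is not Eriovia; base rate stands.
Duty = $301,742.52 × 2% = $6,034.85.
Line 2 (74.16, Fenon, 3,889 units, $710,209.18):
Base rate for 74.16 is $1.46/unit.
Duty = 3,889 × $1.46 = $5,677.94.
Line 3 (58.95, Belova, 1,459 units, $360,679.39):
Base rate for 58.95 is 9.5% + $3.91/unit.
Additional duty on 58.95 from Belova: +5.2%. Applied ad valorem rate: 9.5% + 5.2% = 14.7%.
Duty = $360,679.39 × 14.7% + 1,459 × $3.91 = $58,724.56.
Line 4 (81.92, Belova, 2,993 kg, $365,984.04):
Code 81.92 is under a tariff-rate quota (threshold 1,038 kg). In-quota: 1,038 kg at 3%; over-quota: 1,955 kg at 9.5%.
Pro-rata value split: in-quota = $365,984.04 × 1,038/2,993 = $126,926.64; over-quota = $365,984.04 − $126,926.64 = $239,057.40.
In-quota duty = $126,926.64 × 3% = $3,807.80. Over-quota duty = $239,057.40 × 9.5% = $22,710.45.
Line duty = $3,807.80 + $22,710.45 = $26,518.25.
Total = $6,034.85 + $5,677.94 + $58,724.56 + $26,518.25 = $96,955.60.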